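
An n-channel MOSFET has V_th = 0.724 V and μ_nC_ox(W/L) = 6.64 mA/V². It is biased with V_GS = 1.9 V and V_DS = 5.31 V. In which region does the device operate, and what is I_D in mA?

Saturation; I_D = 4.59 mA

V_ov = V_GS − V_th = 1.9 − 0.724 = 1.18 V.
Since V_DS = 5.31 V ≥ V_ov = 1.18 V, the device is in saturation.
I_D = ½ k_n V_ov² = 0.5 × 6.64 × 1.18² = 4.59 mA.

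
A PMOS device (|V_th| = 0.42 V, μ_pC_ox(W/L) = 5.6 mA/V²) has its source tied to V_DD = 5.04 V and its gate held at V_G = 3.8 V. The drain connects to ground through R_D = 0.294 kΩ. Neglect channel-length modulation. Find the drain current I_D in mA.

I_D = 1.88 mA

V_SG = V_DD − V_G = 5.04 − 3.8 = 1.24 V, so V_ov = 1.24 − 0.42 = 0.82 V.
Assume saturation: I_D = ½ k_p V_ov² = 0.5 × 5.6 × 0.82² = 1.88 mA, giving V_SD = V_DD − I_D R_D = 5.04 − 1.88 × 0.294 = 4.49 V.
V_SD = 4.49 V ≥ V_ov = 0.82 V, confirming saturation.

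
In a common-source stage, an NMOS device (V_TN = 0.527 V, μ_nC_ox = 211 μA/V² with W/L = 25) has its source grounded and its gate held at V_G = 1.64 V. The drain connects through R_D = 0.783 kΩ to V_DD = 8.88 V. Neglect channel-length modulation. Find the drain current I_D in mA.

I_D = 3.27 mA

V_GS = V_G = 1.64 V, so V_ov = 1.64 − 0.527 = 1.11 V.
k_n = μ_nC_ox · (W/L) = 5.275 mA/V².
Assume saturation: I_D = ½ k_n V_ov² = 0.5 × 5.275 × 1.11² = 3.27 mA, giving V_DS = V_DD − I_D R_D = 8.88 − 3.27 × 0.783 = 6.32 V.
V_DS = 6.32 V ≥ V_ov = 1.11 V, confirming saturation.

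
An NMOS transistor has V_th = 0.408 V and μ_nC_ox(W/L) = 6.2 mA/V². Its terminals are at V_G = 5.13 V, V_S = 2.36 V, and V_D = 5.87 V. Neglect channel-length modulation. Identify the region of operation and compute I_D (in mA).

Saturation; I_D = 17.3 mA

V_GS = V_G − V_S = 5.13 − 2.36 = 2.77 V; V_DS = V_D − V_S = 5.87 − 2.36 = 3.51 V.
V_ov = V_GS − V_th = 2.77 − 0.408 = 2.36 V.
Since V_DS = 3.51 V ≥ V_ov = 2.36 V, the device is in saturation.
I_D = ½ k_n V_ov² = 0.5 × 6.2 × 2.36² = 17.3 mA.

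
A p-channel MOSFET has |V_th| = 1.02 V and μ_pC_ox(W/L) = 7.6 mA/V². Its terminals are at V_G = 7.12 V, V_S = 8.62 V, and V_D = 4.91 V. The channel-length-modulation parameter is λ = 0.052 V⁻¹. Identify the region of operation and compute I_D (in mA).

Saturation; I_D = 1.04 mA

V_SG = V_S − V_G = 8.62 − 7.12 = 1.5 V; V_SD = V_S − V_D = 8.62 − 4.91 = 3.71 V.
V_ov = V_SG − |V_th| = 1.5 − 1.02 = 0.48 V.
Since V_SD = 3.71 V ≥ V_ov = 0.48 V, the device is in saturation.
I_D = ½ k_p V_ov² (1 + λ V_SD) = 0.5 × 7.6 × 0.48² × (1 + 0.052 × 3.71) = 1.04 mA.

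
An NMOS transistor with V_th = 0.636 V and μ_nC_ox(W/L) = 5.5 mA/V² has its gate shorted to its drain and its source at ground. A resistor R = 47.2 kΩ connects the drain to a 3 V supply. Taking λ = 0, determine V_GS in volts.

V_GS = 0.767 V

With gate tied to drain, V_GS = V_DS ≥ V_GS − V_th, so the device is in saturation.
KCL at the drain: ½ k_n (V_GS − V_th)² = (V_DD − V_GS)/R.
Let x = V_GS − 0.636. Then 130 x² + x − 2.364 = 0, giving x = 0.131 V (positive root), so V_GS = 0.767 V.
I_D = (V_DD − V_GS)/R = (3 − 0.767) / 47.2 = 0.0473 mA.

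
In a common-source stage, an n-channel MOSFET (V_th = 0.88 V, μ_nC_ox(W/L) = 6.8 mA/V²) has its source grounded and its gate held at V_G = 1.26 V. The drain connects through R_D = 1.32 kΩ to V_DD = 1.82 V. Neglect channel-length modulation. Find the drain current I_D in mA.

I_D = 0.491 mA

V_GS = V_G = 1.26 V, so V_ov = 1.26 − 0.88 = 0.38 V.
Assume saturation: I_D = ½ k_n V_ov² = 0.5 × 6.8 × 0.38² = 0.491 mA, giving V_DS = V_DD − I_D R_D = 1.82 − 0.491 × 1.32 = 1.17 V.
V_DS = 1.17 V ≥ V_ov = 0.38 V, confirming saturation.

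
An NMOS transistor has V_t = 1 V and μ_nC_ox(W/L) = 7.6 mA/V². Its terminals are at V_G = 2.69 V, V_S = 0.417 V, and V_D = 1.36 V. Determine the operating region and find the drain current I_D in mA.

Triode; I_D = 5.74 mA

V_GS = V_G − V_S = 2.69 − 0.417 = 2.27 V; V_DS = V_D − V_S = 1.36 − 0.417 = 0.943 V.
V_ov = V_GS − V_t = 2.27 − 1 = 1.27 V.
Since V_DS = 0.943 V < V_ov = 1.27 V, the device is in the triode region.
I_D = k_n [V_ov · V_DS − ½ V_DS²] = 7.6 × [1.27 × 0.943 − 0.5 × 0.943²] = 5.74 mA.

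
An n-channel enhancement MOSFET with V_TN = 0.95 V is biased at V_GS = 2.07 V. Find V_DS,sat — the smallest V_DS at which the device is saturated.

V_DS,sat = 1.12 V

The boundary between triode and saturation is V_DS = V_GS − V_TN = V_ov.
V_ov = 2.07 − 0.95 = 1.12 V.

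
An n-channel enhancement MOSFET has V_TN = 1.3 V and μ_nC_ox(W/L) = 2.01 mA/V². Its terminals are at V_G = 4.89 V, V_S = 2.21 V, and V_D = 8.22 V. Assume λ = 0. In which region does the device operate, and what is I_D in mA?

V_GS = V_G − V_S = 4.89 − 2.21 = 2.68 V; V_DS = V_D − V_S = 8.22 − 2.21 = 6.01 V.
V_ov = V_GS − V_TN = 2.68 − 1.3 = 1.38 V.
Since V_DS = 6.01 V ≥ V_ov = 1.38 V, the device is in saturation.
I_D = ½ k_n V_ov² = 0.5 × 2.01 × 1.38² = 1.91 mA.

Saturation; I_D = 1.91 mA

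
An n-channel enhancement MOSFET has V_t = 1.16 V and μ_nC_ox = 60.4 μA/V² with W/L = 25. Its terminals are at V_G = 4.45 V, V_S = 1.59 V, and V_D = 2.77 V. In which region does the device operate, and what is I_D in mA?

V_GS = V_G − V_S = 4.45 − 1.59 = 2.86 V; V_DS = V_D − V_S = 2.77 − 1.59 = 1.18 V.
k_n = μ_nC_ox · (W/L) = 1.51 mA/V².
V_ov = V_GS − V_t = 2.86 − 1.16 = 1.7 V.
Since V_DS = 1.18 V < V_ov = 1.7 V, the device is in the triode region.
I_D = k_n [V_ov · V_DS − ½ V_DS²] = 1.51 × [1.7 × 1.18 − 0.5 × 1.18²] = 1.98 mA.

Triode; I_D = 1.98 mA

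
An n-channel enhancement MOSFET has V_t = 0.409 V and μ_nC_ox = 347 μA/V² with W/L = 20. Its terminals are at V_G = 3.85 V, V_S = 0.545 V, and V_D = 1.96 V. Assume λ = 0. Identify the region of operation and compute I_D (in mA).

V_GS = V_G − V_S = 3.85 − 0.545 = 3.31 V; V_DS = V_D − V_S = 1.96 − 0.545 = 1.42 V.
k_n = μ_nC_ox · (W/L) = 6.94 mA/V².
V_ov = V_GS − V_t = 3.31 − 0.409 = 2.9 V.
Since V_DS = 1.42 V < V_ov = 2.9 V, the device is in the triode region.
I_D = k_n [V_ov · V_DS − ½ V_DS²] = 6.94 × [2.9 × 1.42 − 0.5 × 1.42²] = 21.5 mA.

Triode; I_D = 21.5 mA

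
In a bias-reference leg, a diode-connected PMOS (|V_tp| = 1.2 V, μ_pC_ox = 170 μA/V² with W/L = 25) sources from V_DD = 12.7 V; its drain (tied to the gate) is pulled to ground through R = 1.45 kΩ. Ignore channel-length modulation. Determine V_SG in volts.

V_SG = 2.98 V

With gate tied to drain, V_SG = V_SD ≥ V_SG − |V_tp|, so the device is in saturation.
k_p = μ_pC_ox · (W/L) = 4.25 mA/V².
KCL at the drain: ½ k_p (V_SG − |V_tp|)² = (V_DD − V_SG)/R.
Let x = V_SG − 1.2. Then 3.08 x² + x − 11.5 = 0, giving x = 1.78 V (positive root), so V_SG = 2.98 V.
I_D = (V_DD − V_SG)/R = (12.7 − 2.98) / 1.45 = 6.71 mA.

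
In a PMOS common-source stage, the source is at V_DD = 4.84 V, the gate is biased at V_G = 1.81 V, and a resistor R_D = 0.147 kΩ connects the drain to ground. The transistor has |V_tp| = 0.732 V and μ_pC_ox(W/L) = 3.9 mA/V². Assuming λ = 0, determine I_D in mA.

V_SG = V_DD − V_G = 4.84 − 1.81 = 3.03 V, so V_ov = 3.03 − 0.732 = 2.3 V.
Assume saturation: I_D = ½ k_p V_ov² = 0.5 × 3.9 × 2.3² = 10.3 mA, giving V_SD = V_DD − I_D R_D = 4.84 − 10.3 × 0.147 = 3.33 V.
V_SD = 3.33 V ≥ V_ov = 2.3 V, confirming saturation.

I_D = 10.3 mA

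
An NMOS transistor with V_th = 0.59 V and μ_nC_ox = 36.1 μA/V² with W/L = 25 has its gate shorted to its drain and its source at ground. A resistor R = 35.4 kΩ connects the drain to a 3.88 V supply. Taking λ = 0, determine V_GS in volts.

V_GS = 1.01 V

With gate tied to drain, V_GS = V_DS ≥ V_GS − V_th, so the device is in saturation.
k_n = μ_nC_ox · (W/L) = 0.9025 mA/V².
KCL at the drain: ½ k_n (V_GS − V_th)² = (V_DD − V_GS)/R.
Let x = V_GS − 0.59. Then 16 x² + x − 3.29 = 0, giving x = 0.424 V (positive root), so V_GS = 1.01 V.
I_D = (V_DD − V_GS)/R = (3.88 − 1.01) / 35.4 = 0.081 mA.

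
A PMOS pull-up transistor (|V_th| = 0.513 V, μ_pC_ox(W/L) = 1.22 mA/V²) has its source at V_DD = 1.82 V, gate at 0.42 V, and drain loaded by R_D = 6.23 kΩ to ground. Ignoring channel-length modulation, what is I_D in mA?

V_SG = V_DD − V_G = 1.82 − 0.42 = 1.4 V, so V_ov = 1.4 − 0.513 = 0.887 V.
Assume saturation: I_D = ½ k_p V_ov² = 0.5 × 1.22 × 0.887² = 0.48 mA, giving V_SD = V_DD − I_D R_D = 1.82 − 0.48 × 6.23 = -1.17 V.
But -1.17 V < V_ov = 0.887 V, so the device is actually in triode.
In triode I_D = k_p[V_ov V_SD − ½ V_SD²] and I_D = (V_DD − V_SD)/R_D. Equating: 3.8 V_SD² − 7.742 V_SD + 1.82 = 0, giving V_SD = 0.271 V (the root below V_ov).
I_D = (1.82 − 0.271) / 6.23 = 0.249 mA.

I_D = 0.249 mA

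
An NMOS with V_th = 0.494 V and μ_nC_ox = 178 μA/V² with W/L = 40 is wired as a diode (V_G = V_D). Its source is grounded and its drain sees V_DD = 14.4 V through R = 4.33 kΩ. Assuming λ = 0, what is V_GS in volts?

With gate tied to drain, V_GS = V_DS ≥ V_GS − V_th, so the device is in saturation.
k_n = μ_nC_ox · (W/L) = 7.12 mA/V².
KCL at the drain: ½ k_n (V_GS − V_th)² = (V_DD − V_GS)/R.
Let x = V_GS − 0.494. Then 15.4 x² + x − 13.91 = 0, giving x = 0.918 V (positive root), so V_GS = 1.41 V.
I_D = (V_DD − V_GS)/R = (14.4 − 1.41) / 4.33 = 3 mA.

V_GS = 1.41 V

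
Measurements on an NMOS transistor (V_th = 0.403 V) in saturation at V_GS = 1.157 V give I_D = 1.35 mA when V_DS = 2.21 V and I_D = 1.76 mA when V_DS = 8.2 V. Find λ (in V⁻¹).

λ = 0.0571 V⁻¹

With V_GS fixed, I_D ∝ (1 + λ V_DS) in saturation, so I_D2/I_D1 = (1 + λ V_DS2)/(1 + λ V_DS1).
1.76/1.35 = 1.304 = (1 + 8.2 λ)/(1 + 2.21 λ).
Solving: λ (I_D1 V_DS2 − I_D2 V_DS1) = I_D2 − I_D1, so λ = (1.76 − 1.35) / (1.35 × 8.2 − 1.76 × 2.21) = 0.41 / 7.18 = 0.0571 V⁻¹.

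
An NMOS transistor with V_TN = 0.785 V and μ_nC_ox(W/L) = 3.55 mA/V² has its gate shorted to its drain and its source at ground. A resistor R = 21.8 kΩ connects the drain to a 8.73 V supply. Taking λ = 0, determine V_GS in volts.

With gate tied to drain, V_GS = V_DS ≥ V_GS − V_TN, so the device is in saturation.
KCL at the drain: ½ k_n (V_GS − V_TN)² = (V_DD − V_GS)/R.
Let x = V_GS − 0.785. Then 38.7 x² + x − 7.945 = 0, giving x = 0.44 V (positive root), so V_GS = 1.23 V.
I_D = (V_DD − V_GS)/R = (8.73 − 1.23) / 21.8 = 0.344 mA.

V_GS = 1.23 V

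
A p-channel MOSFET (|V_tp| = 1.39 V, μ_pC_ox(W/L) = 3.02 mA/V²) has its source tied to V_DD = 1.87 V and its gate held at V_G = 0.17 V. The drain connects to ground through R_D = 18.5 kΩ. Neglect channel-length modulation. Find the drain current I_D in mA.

V_SG = V_DD − V_G = 1.87 − 0.17 = 1.7 V, so V_ov = 1.7 − 1.39 = 0.31 V.
Assume saturation: I_D = ½ k_p V_ov² = 0.5 × 3.02 × 0.31² = 0.145 mA, giving V_SD = V_DD − I_D R_D = 1.87 − 0.145 × 18.5 = -0.815 V.
But -0.815 V < V_ov = 0.31 V, so the device is actually in triode.
In triode I_D = k_p[V_ov V_SD − ½ V_SD²] and I_D = (V_DD − V_SD)/R_D. Equating: 27.9 V_SD² − 18.32 V_SD + 1.87 = 0, giving V_SD = 0.126 V (the root below V_ov).
I_D = (1.87 − 0.126) / 18.5 = 0.0942 mA.

I_D = 0.0942 mA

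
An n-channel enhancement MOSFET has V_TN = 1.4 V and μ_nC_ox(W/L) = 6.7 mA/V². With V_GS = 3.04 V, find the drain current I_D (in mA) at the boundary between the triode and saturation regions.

I_D = 9.01 mA

At the boundary V_DS = V_ov = V_GS − V_TN = 3.04 − 1.4 = 1.64 V.
I_D = ½ k_n V_ov² = 0.5 × 6.7 × 1.64² = 9.01 mA.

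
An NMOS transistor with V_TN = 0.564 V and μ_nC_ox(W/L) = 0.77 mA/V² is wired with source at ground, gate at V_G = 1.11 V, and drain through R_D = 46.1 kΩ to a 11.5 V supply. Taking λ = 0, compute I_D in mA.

I_D = 0.115 mA

V_GS = V_G = 1.11 V, so V_ov = 1.11 − 0.564 = 0.546 V.
Assume saturation: I_D = ½ k_n V_ov² = 0.5 × 0.77 × 0.546² = 0.115 mA, giving V_DS = V_DD − I_D R_D = 11.5 − 0.115 × 46.1 = 6.21 V.
V_DS = 6.21 V ≥ V_ov = 0.546 V, confirming saturation.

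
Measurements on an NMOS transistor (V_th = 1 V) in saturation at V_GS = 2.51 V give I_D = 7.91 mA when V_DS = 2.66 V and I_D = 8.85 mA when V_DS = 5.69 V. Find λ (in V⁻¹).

λ = 0.0438 V⁻¹

With V_GS fixed, I_D ∝ (1 + λ V_DS) in saturation, so I_D2/I_D1 = (1 + λ V_DS2)/(1 + λ V_DS1).
8.85/7.91 = 1.119 = (1 + 5.69 λ)/(1 + 2.66 λ).
Solving: λ (I_D1 V_DS2 − I_D2 V_DS1) = I_D2 − I_D1, so λ = (8.85 − 7.91) / (7.91 × 5.69 − 8.85 × 2.66) = 0.94 / 21.5 = 0.0438 V⁻¹.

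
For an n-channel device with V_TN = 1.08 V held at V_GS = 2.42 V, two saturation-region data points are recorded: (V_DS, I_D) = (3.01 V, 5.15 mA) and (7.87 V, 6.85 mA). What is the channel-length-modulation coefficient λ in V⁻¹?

λ = 0.0854 V⁻¹

With V_GS fixed, I_D ∝ (1 + λ V_DS) in saturation, so I_D2/I_D1 = (1 + λ V_DS2)/(1 + λ V_DS1).
6.85/5.15 = 1.33 = (1 + 7.87 λ)/(1 + 3.01 λ).
Solving: λ (I_D1 V_DS2 − I_D2 V_DS1) = I_D2 − I_D1, so λ = (6.85 − 5.15) / (5.15 × 7.87 − 6.85 × 3.01) = 1.7 / 19.9 = 0.0854 V⁻¹.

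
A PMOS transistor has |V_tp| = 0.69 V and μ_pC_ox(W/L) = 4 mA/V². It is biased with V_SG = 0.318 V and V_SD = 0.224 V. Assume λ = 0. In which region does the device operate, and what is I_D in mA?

V_SG = 0.318 V < |V_tp| = 0.69 V, so the transistor is in cutoff.

Cutoff; I_D = 0 mA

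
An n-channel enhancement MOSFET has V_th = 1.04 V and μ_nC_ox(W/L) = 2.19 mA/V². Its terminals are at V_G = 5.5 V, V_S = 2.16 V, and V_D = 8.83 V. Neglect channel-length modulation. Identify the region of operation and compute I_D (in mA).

V_GS = V_G − V_S = 5.5 − 2.16 = 3.34 V; V_DS = V_D − V_S = 8.83 − 2.16 = 6.67 V.
V_ov = V_GS − V_th = 3.34 − 1.04 = 2.3 V.
Since V_DS = 6.67 V ≥ V_ov = 2.3 V, the device is in saturation.
I_D = ½ k_n V_ov² = 0.5 × 2.19 × 2.3² = 5.79 mA.

Saturation; I_D = 5.79 mA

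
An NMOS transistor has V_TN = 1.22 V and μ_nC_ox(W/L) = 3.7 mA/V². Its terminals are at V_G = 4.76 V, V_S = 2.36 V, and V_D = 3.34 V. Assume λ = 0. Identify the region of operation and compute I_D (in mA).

V_GS = V_G − V_S = 4.76 − 2.36 = 2.4 V; V_DS = V_D − V_S = 3.34 − 2.36 = 0.98 V.
V_ov = V_GS − V_TN = 2.4 − 1.22 = 1.18 V.
Since V_DS = 0.98 V < V_ov = 1.18 V, the device is in the triode region.
I_D = k_n [V_ov · V_DS − ½ V_DS²] = 3.7 × [1.18 × 0.98 − 0.5 × 0.98²] = 2.5 mA.

Triode; I_D = 2.50 mA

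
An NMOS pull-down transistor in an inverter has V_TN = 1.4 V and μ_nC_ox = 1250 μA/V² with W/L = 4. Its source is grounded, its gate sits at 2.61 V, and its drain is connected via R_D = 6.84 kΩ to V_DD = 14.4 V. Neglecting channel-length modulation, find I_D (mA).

I_D = 2.05 mA

V_GS = V_G = 2.61 V, so V_ov = 2.61 − 1.4 = 1.21 V.
k_n = μ_nC_ox · (W/L) = 5 mA/V².
Assume saturation: I_D = ½ k_n V_ov² = 0.5 × 5 × 1.21² = 3.66 mA, giving V_DS = V_DD − I_D R_D = 14.4 − 3.66 × 6.84 = -10.6 V.
But -10.6 V < V_ov = 1.21 V, so the device is actually in triode.
In triode I_D = k_n[V_ov V_DS − ½ V_DS²] and I_D = (V_DD − V_DS)/R_D. Equating: 17.1 V_DS² − 42.38 V_DS + 14.4 = 0, giving V_DS = 0.406 V (the root below V_ov).
I_D = (14.4 − 0.406) / 6.84 = 2.05 mA.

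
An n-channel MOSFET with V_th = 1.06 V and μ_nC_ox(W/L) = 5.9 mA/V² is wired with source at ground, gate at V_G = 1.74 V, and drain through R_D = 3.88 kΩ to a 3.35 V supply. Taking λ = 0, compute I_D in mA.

I_D = 0.801 mA

V_GS = V_G = 1.74 V, so V_ov = 1.74 − 1.06 = 0.68 V.
Assume saturation: I_D = ½ k_n V_ov² = 0.5 × 5.9 × 0.68² = 1.36 mA, giving V_DS = V_DD − I_D R_D = 3.35 − 1.36 × 3.88 = -1.94 V.
But -1.94 V < V_ov = 0.68 V, so the device is actually in triode.
In triode I_D = k_n[V_ov V_DS − ½ V_DS²] and I_D = (V_DD − V_DS)/R_D. Equating: 11.4 V_DS² − 16.57 V_DS + 3.35 = 0, giving V_DS = 0.243 V (the root below V_ov).
I_D = (3.35 − 0.243) / 3.88 = 0.801 mA.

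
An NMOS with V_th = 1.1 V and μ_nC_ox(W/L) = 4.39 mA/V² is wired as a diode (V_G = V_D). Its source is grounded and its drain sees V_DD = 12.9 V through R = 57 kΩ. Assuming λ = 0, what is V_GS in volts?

With gate tied to drain, V_GS = V_DS ≥ V_GS − V_th, so the device is in saturation.
KCL at the drain: ½ k_n (V_GS − V_th)² = (V_DD − V_GS)/R.
Let x = V_GS − 1.1. Then 125 x² + x − 11.8 = 0, giving x = 0.303 V (positive root), so V_GS = 1.4 V.
I_D = (V_DD − V_GS)/R = (12.9 − 1.4) / 57 = 0.202 mA.

V_GS = 1.40 V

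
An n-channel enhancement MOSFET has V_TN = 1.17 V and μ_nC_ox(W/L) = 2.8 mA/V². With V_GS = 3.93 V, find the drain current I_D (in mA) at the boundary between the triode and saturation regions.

At the boundary V_DS = V_ov = V_GS − V_TN = 3.93 − 1.17 = 2.76 V.
I_D = ½ k_n V_ov² = 0.5 × 2.8 × 2.76² = 10.7 mA.

I_D = 10.7 mA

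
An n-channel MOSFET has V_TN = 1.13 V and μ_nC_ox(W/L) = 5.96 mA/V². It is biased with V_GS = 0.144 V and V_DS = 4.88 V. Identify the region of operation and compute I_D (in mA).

V_GS = 0.144 V < V_TN = 1.13 V, so the transistor is in cutoff.

Cutoff; I_D = 0 mA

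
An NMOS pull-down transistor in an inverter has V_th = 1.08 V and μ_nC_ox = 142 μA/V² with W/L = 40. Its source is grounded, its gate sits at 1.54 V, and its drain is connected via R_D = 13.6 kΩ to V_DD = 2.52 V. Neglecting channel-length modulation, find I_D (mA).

I_D = 0.180 mA

V_GS = V_G = 1.54 V, so V_ov = 1.54 − 1.08 = 0.46 V.
k_n = μ_nC_ox · (W/L) = 5.68 mA/V².
Assume saturation: I_D = ½ k_n V_ov² = 0.5 × 5.68 × 0.46² = 0.601 mA, giving V_DS = V_DD − I_D R_D = 2.52 − 0.601 × 13.6 = -5.65 V.
But -5.65 V < V_ov = 0.46 V, so the device is actually in triode.
In triode I_D = k_n[V_ov V_DS − ½ V_DS²] and I_D = (V_DD − V_DS)/R_D. Equating: 38.6 V_DS² − 36.53 V_DS + 2.52 = 0, giving V_DS = 0.0749 V (the root below V_ov).
I_D = (2.52 − 0.0749) / 13.6 = 0.18 mA.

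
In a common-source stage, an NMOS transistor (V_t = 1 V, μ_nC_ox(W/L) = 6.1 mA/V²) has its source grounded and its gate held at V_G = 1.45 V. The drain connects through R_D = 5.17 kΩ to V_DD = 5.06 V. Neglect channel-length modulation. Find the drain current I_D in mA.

I_D = 0.618 mA

V_GS = V_G = 1.45 V, so V_ov = 1.45 − 1 = 0.45 V.
Assume saturation: I_D = ½ k_n V_ov² = 0.5 × 6.1 × 0.45² = 0.618 mA, giving V_DS = V_DD − I_D R_D = 5.06 − 0.618 × 5.17 = 1.87 V.
V_DS = 1.87 V ≥ V_ov = 0.45 V, confirming saturation.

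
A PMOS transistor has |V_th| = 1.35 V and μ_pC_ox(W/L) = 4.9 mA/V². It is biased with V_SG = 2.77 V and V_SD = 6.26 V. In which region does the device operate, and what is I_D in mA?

V_ov = V_SG − |V_th| = 2.77 − 1.35 = 1.42 V.
Since V_SD = 6.26 V ≥ V_ov = 1.42 V, the device is in saturation.
I_D = ½ k_p V_ov² = 0.5 × 4.9 × 1.42² = 4.94 mA.

Saturation; I_D = 4.94 mA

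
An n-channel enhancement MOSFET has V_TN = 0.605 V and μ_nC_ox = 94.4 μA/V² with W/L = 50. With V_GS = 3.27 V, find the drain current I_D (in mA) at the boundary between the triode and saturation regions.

I_D = 16.8 mA

At the boundary V_DS = V_ov = V_GS − V_TN = 3.27 − 0.605 = 2.67 V.
k_n = μ_nC_ox · (W/L) = 4.72 mA/V².
I_D = ½ k_n V_ov² = 0.5 × 4.72 × 2.67² = 16.8 mA.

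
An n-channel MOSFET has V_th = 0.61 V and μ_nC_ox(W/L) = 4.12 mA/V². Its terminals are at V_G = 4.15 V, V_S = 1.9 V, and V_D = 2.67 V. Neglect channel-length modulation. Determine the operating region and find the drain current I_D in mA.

Triode; I_D = 3.98 mA

V_GS = V_G − V_S = 4.15 − 1.9 = 2.25 V; V_DS = V_D − V_S = 2.67 − 1.9 = 0.77 V.
V_ov = V_GS − V_th = 2.25 − 0.61 = 1.64 V.
Since V_DS = 0.77 V < V_ov = 1.64 V, the device is in the triode region.
I_D = k_n [V_ov · V_DS − ½ V_DS²] = 4.12 × [1.64 × 0.77 − 0.5 × 0.77²] = 3.98 mA.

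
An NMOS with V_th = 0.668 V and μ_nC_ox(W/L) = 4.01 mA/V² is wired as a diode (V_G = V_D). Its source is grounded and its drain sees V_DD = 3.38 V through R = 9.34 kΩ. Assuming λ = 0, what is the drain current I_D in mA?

I_D = 0.252 mA

With gate tied to drain, V_GS = V_DS ≥ V_GS − V_th, so the device is in saturation.
KCL at the drain: ½ k_n (V_GS − V_th)² = (V_DD − V_GS)/R.
Let x = V_GS − 0.668. Then 18.7 x² + x − 2.712 = 0, giving x = 0.355 V (positive root), so V_GS = 1.02 V.
I_D = (V_DD − V_GS)/R = (3.38 − 1.02) / 9.34 = 0.252 mA.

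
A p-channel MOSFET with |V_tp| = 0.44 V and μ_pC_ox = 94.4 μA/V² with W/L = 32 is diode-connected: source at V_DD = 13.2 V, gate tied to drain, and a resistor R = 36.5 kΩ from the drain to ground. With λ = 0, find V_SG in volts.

V_SG = 0.912 V

With gate tied to drain, V_SG = V_SD ≥ V_SG − |V_tp|, so the device is in saturation.
k_p = μ_pC_ox · (W/L) = 3.021 mA/V².
KCL at the drain: ½ k_p (V_SG − |V_tp|)² = (V_DD − V_SG)/R.
Let x = V_SG − 0.44. Then 55.1 x² + x − 12.76 = 0, giving x = 0.472 V (positive root), so V_SG = 0.912 V.
I_D = (V_DD − V_SG)/R = (13.2 − 0.912) / 36.5 = 0.337 mA.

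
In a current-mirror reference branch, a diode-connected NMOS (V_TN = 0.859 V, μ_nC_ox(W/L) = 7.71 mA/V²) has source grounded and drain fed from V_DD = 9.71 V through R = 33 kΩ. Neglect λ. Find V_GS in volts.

V_GS = 1.12 V

With gate tied to drain, V_GS = V_DS ≥ V_GS − V_TN, so the device is in saturation.
KCL at the drain: ½ k_n (V_GS − V_TN)² = (V_DD − V_GS)/R.
Let x = V_GS − 0.859. Then 127 x² + x − 8.851 = 0, giving x = 0.26 V (positive root), so V_GS = 1.12 V.
I_D = (V_DD − V_GS)/R = (9.71 − 1.12) / 33 = 0.26 mA.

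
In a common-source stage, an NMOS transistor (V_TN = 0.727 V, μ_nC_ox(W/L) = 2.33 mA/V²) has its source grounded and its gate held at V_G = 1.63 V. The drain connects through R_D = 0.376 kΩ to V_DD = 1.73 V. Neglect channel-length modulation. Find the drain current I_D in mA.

I_D = 0.950 mA

V_GS = V_G = 1.63 V, so V_ov = 1.63 − 0.727 = 0.903 V.
Assume saturation: I_D = ½ k_n V_ov² = 0.5 × 2.33 × 0.903² = 0.95 mA, giving V_DS = V_DD − I_D R_D = 1.73 − 0.95 × 0.376 = 1.37 V.
V_DS = 1.37 V ≥ V_ov = 0.903 V, confirming saturation.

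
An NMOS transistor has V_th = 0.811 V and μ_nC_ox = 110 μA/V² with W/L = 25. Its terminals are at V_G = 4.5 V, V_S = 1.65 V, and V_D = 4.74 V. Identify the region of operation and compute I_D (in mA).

Saturation; I_D = 5.72 mA

V_GS = V_G − V_S = 4.5 − 1.65 = 2.85 V; V_DS = V_D − V_S = 4.74 − 1.65 = 3.09 V.
k_n = μ_nC_ox · (W/L) = 2.75 mA/V².
V_ov = V_GS − V_th = 2.85 − 0.811 = 2.04 V.
Since V_DS = 3.09 V ≥ V_ov = 2.04 V, the device is in saturation.
I_D = ½ k_n V_ov² = 0.5 × 2.75 × 2.04² = 5.72 mA.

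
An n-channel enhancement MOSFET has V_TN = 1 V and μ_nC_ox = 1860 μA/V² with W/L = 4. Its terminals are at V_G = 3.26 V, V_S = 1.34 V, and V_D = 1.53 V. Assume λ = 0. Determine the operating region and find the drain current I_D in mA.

Triode; I_D = 1.17 mA

V_GS = V_G − V_S = 3.26 − 1.34 = 1.92 V; V_DS = V_D − V_S = 1.53 − 1.34 = 0.19 V.
k_n = μ_nC_ox · (W/L) = 7.44 mA/V².
V_ov = V_GS − V_TN = 1.92 − 1 = 0.92 V.
Since V_DS = 0.19 V < V_ov = 0.92 V, the device is in the triode region.
I_D = k_n [V_ov · V_DS − ½ V_DS²] = 7.44 × [0.92 × 0.19 − 0.5 × 0.19²] = 1.17 mA.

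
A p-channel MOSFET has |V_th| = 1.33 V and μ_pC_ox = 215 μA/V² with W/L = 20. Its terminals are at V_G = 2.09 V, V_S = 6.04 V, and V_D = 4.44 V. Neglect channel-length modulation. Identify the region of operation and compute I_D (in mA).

V_SG = V_S − V_G = 6.04 − 2.09 = 3.95 V; V_SD = V_S − V_D = 6.04 − 4.44 = 1.6 V.
k_p = μ_pC_ox · (W/L) = 4.3 mA/V².
V_ov = V_SG − |V_th| = 3.95 − 1.33 = 2.62 V.
Since V_SD = 1.6 V < V_ov = 2.62 V, the device is in the triode region.
I_D = k_p [V_ov · V_SD − ½ V_SD²] = 4.3 × [2.62 × 1.6 − 0.5 × 1.6²] = 12.5 mA.

Triode; I_D = 12.5 mA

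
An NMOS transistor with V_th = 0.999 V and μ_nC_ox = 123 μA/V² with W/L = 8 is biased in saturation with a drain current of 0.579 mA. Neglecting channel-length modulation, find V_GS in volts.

V_GS = 2.08 V

k_n = μ_nC_ox · (W/L) = 0.984 mA/V².
In saturation I_D = ½ k_n (V_GS − V_th)², so V_GS − V_th = √(2 I_D / k_n) = √(2 × 0.579 / 0.984) = 1.08 V.
V_GS = 0.999 + 1.08 = 2.08 V.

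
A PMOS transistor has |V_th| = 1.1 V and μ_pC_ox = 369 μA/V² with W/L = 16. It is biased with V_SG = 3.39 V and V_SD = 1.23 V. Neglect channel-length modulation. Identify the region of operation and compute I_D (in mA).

k_p = μ_pC_ox · (W/L) = 5.904 mA/V².
V_ov = V_SG − |V_th| = 3.39 − 1.1 = 2.29 V.
Since V_SD = 1.23 V < V_ov = 2.29 V, the device is in the triode region.
I_D = k_p [V_ov · V_SD − ½ V_SD²] = 5.904 × [2.29 × 1.23 − 0.5 × 1.23²] = 12.2 mA.

Triode; I_D = 12.2 mA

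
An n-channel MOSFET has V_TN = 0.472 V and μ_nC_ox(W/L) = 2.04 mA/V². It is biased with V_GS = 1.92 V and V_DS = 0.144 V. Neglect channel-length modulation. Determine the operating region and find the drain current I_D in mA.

V_ov = V_GS − V_TN = 1.92 − 0.472 = 1.45 V.
Since V_DS = 0.144 V < V_ov = 1.45 V, the device is in the triode region.
I_D = k_n [V_ov · V_DS − ½ V_DS²] = 2.04 × [1.45 × 0.144 − 0.5 × 0.144²] = 0.404 mA.

Triode; I_D = 0.404 mA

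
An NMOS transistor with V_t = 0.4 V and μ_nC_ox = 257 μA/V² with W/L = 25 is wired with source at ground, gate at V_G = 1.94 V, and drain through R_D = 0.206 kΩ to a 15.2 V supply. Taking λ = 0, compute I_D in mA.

I_D = 7.62 mA

V_GS = V_G = 1.94 V, so V_ov = 1.94 − 0.4 = 1.54 V.
k_n = μ_nC_ox · (W/L) = 6.425 mA/V².
Assume saturation: I_D = ½ k_n V_ov² = 0.5 × 6.425 × 1.54² = 7.62 mA, giving V_DS = V_DD − I_D R_D = 15.2 − 7.62 × 0.206 = 13.6 V.
V_DS = 13.6 V ≥ V_ov = 1.54 V, confirming saturation.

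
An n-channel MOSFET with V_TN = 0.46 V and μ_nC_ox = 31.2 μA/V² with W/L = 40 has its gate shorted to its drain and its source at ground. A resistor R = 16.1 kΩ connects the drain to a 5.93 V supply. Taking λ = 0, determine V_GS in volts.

With gate tied to drain, V_GS = V_DS ≥ V_GS − V_TN, so the device is in saturation.
k_n = μ_nC_ox · (W/L) = 1.248 mA/V².
KCL at the drain: ½ k_n (V_GS − V_TN)² = (V_DD − V_GS)/R.
Let x = V_GS − 0.46. Then 10 x² + x − 5.47 = 0, giving x = 0.69 V (positive root), so V_GS = 1.15 V.
I_D = (V_DD − V_GS)/R = (5.93 − 1.15) / 16.1 = 0.297 mA.

V_GS = 1.15 V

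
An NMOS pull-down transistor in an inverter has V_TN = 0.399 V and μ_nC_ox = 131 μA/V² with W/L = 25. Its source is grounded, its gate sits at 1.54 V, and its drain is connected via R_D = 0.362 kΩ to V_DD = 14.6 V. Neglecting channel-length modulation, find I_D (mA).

V_GS = V_G = 1.54 V, so V_ov = 1.54 − 0.399 = 1.14 V.
k_n = μ_nC_ox · (W/L) = 3.275 mA/V².
Assume saturation: I_D = ½ k_n V_ov² = 0.5 × 3.275 × 1.14² = 2.13 mA, giving V_DS = V_DD − I_D R_D = 14.6 − 2.13 × 0.362 = 13.8 V.
V_DS = 13.8 V ≥ V_ov = 1.14 V, confirming saturation.

I_D = 2.13 mA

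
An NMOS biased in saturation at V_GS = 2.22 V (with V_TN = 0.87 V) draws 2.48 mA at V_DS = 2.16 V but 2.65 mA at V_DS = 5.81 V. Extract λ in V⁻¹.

λ = 0.0196 V⁻¹

With V_GS fixed, I_D ∝ (1 + λ V_DS) in saturation, so I_D2/I_D1 = (1 + λ V_DS2)/(1 + λ V_DS1).
2.65/2.48 = 1.069 = (1 + 5.81 λ)/(1 + 2.16 λ).
Solving: λ (I_D1 V_DS2 − I_D2 V_DS1) = I_D2 − I_D1, so λ = (2.65 − 2.48) / (2.48 × 5.81 − 2.65 × 2.16) = 0.17 / 8.68 = 0.0196 V⁻¹.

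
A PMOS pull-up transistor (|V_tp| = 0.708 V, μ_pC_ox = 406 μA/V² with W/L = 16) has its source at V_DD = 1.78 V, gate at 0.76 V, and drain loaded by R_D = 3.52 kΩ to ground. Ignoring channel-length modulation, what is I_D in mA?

I_D = 0.316 mA

V_SG = V_DD − V_G = 1.78 − 0.76 = 1.02 V, so V_ov = 1.02 − 0.708 = 0.312 V.
k_p = μ_pC_ox · (W/L) = 6.496 mA/V².
Assume saturation: I_D = ½ k_p V_ov² = 0.5 × 6.496 × 0.312² = 0.316 mA, giving V_SD = V_DD − I_D R_D = 1.78 − 0.316 × 3.52 = 0.667 V.
V_SD = 0.667 V ≥ V_ov = 0.312 V, confirming saturation.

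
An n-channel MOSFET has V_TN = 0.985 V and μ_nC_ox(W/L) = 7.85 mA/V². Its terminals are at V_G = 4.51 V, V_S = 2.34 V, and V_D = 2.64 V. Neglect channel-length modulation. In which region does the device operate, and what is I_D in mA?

Triode; I_D = 2.44 mA

V_GS = V_G − V_S = 4.51 − 2.34 = 2.17 V; V_DS = V_D − V_S = 2.64 − 2.34 = 0.3 V.
V_ov = V_GS − V_TN = 2.17 − 0.985 = 1.19 V.
Since V_DS = 0.3 V < V_ov = 1.19 V, the device is in the triode region.
I_D = k_n [V_ov · V_DS − ½ V_DS²] = 7.85 × [1.19 × 0.3 − 0.5 × 0.3²] = 2.44 mA.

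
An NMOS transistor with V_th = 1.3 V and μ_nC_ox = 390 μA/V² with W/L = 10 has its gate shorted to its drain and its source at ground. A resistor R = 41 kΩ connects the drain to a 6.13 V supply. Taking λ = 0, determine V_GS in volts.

With gate tied to drain, V_GS = V_DS ≥ V_GS − V_th, so the device is in saturation.
k_n = μ_nC_ox · (W/L) = 3.9 mA/V².
KCL at the drain: ½ k_n (V_GS − V_th)² = (V_DD − V_GS)/R.
Let x = V_GS − 1.3. Then 80 x² + x − 4.83 = 0, giving x = 0.24 V (positive root), so V_GS = 1.54 V.
I_D = (V_DD − V_GS)/R = (6.13 − 1.54) / 41 = 0.112 mA.

V_GS = 1.54 V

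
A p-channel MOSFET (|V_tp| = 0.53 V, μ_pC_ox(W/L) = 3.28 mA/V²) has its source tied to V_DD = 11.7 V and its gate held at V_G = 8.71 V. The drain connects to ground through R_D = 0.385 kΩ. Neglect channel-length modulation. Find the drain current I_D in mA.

V_SG = V_DD − V_G = 11.7 − 8.71 = 2.99 V, so V_ov = 2.99 − 0.53 = 2.46 V.
Assume saturation: I_D = ½ k_p V_ov² = 0.5 × 3.28 × 2.46² = 9.92 mA, giving V_SD = V_DD − I_D R_D = 11.7 − 9.92 × 0.385 = 7.88 V.
V_SD = 7.88 V ≥ V_ov = 2.46 V, confirming saturation.

I_D = 9.92 mA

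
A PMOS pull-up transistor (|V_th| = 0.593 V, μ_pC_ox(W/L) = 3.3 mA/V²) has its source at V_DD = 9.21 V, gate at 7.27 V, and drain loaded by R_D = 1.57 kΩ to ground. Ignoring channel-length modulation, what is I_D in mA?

I_D = 2.99 mA

V_SG = V_DD − V_G = 9.21 − 7.27 = 1.94 V, so V_ov = 1.94 − 0.593 = 1.35 V.
Assume saturation: I_D = ½ k_p V_ov² = 0.5 × 3.3 × 1.35² = 2.99 mA, giving V_SD = V_DD − I_D R_D = 9.21 − 2.99 × 1.57 = 4.51 V.
V_SD = 4.51 V ≥ V_ov = 1.35 V, confirming saturation.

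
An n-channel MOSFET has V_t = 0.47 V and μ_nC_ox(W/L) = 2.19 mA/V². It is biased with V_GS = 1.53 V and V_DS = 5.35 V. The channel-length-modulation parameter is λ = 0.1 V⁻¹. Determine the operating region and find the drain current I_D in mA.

V_ov = V_GS − V_t = 1.53 − 0.47 = 1.06 V.
Since V_DS = 5.35 V ≥ V_ov = 1.06 V, the device is in saturation.
I_D = ½ k_n V_ov² (1 + λ V_DS) = 0.5 × 2.19 × 1.06² × (1 + 0.1 × 5.35) = 1.89 mA.

Saturation; I_D = 1.89 mA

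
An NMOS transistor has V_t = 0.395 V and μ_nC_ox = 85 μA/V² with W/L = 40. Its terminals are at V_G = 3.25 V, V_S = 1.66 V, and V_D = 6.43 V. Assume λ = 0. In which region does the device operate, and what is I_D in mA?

Saturation; I_D = 2.43 mA

V_GS = V_G − V_S = 3.25 − 1.66 = 1.59 V; V_DS = V_D − V_S = 6.43 − 1.66 = 4.77 V.
k_n = μ_nC_ox · (W/L) = 3.4 mA/V².
V_ov = V_GS − V_t = 1.59 − 0.395 = 1.2 V.
Since V_DS = 4.77 V ≥ V_ov = 1.2 V, the device is in saturation.
I_D = ½ k_n V_ov² = 0.5 × 3.4 × 1.2² = 2.43 mA.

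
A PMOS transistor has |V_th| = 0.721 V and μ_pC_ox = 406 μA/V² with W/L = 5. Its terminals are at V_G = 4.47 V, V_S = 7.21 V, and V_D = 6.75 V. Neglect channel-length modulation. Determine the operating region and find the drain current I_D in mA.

Triode; I_D = 1.67 mA

V_SG = V_S − V_G = 7.21 − 4.47 = 2.74 V; V_SD = V_S − V_D = 7.21 − 6.75 = 0.46 V.
k_p = μ_pC_ox · (W/L) = 2.03 mA/V².
V_ov = V_SG − |V_th| = 2.74 − 0.721 = 2.02 V.
Since V_SD = 0.46 V < V_ov = 2.02 V, the device is in the triode region.
I_D = k_p [V_ov · V_SD − ½ V_SD²] = 2.03 × [2.02 × 0.46 − 0.5 × 0.46²] = 1.67 mA.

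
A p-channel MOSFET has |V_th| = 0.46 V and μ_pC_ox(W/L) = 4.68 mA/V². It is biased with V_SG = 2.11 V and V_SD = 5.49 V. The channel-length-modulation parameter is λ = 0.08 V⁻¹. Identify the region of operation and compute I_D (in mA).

Saturation; I_D = 9.17 mA

V_ov = V_SG − |V_th| = 2.11 − 0.46 = 1.65 V.
Since V_SD = 5.49 V ≥ V_ov = 1.65 V, the device is in saturation.
I_D = ½ k_p V_ov² (1 + λ V_SD) = 0.5 × 4.68 × 1.65² × (1 + 0.08 × 5.49) = 9.17 mA.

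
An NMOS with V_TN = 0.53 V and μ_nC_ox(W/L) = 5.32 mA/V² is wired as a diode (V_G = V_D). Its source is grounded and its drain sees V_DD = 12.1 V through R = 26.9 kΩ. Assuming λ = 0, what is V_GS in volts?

V_GS = 0.925 V

With gate tied to drain, V_GS = V_DS ≥ V_GS − V_TN, so the device is in saturation.
KCL at the drain: ½ k_n (V_GS − V_TN)² = (V_DD − V_GS)/R.
Let x = V_GS − 0.53. Then 71.6 x² + x − 11.57 = 0, giving x = 0.395 V (positive root), so V_GS = 0.925 V.
I_D = (V_DD − V_GS)/R = (12.1 − 0.925) / 26.9 = 0.415 mA.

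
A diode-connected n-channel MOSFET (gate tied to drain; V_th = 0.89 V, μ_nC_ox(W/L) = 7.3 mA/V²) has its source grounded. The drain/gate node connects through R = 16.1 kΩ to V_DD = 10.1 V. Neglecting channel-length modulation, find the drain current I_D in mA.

I_D = 0.548 mA

With gate tied to drain, V_GS = V_DS ≥ V_GS − V_th, so the device is in saturation.
KCL at the drain: ½ k_n (V_GS − V_th)² = (V_DD − V_GS)/R.
Let x = V_GS − 0.89. Then 58.8 x² + x − 9.21 = 0, giving x = 0.387 V (positive root), so V_GS = 1.28 V.
I_D = (V_DD − V_GS)/R = (10.1 − 1.28) / 16.1 = 0.548 mA.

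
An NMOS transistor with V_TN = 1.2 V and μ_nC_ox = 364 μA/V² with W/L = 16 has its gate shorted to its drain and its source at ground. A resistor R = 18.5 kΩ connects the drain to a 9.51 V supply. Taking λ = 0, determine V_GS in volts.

V_GS = 1.58 V

With gate tied to drain, V_GS = V_DS ≥ V_GS − V_TN, so the device is in saturation.
k_n = μ_nC_ox · (W/L) = 5.824 mA/V².
KCL at the drain: ½ k_n (V_GS − V_TN)² = (V_DD − V_GS)/R.
Let x = V_GS − 1.2. Then 53.9 x² + x − 8.31 = 0, giving x = 0.384 V (positive root), so V_GS = 1.58 V.
I_D = (V_DD − V_GS)/R = (9.51 − 1.58) / 18.5 = 0.428 mA.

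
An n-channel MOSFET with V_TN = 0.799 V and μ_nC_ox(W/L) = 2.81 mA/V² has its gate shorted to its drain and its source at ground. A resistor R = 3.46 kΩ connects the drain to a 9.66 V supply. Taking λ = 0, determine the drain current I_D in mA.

I_D = 2.20 mA

With gate tied to drain, V_GS = V_DS ≥ V_GS − V_TN, so the device is in saturation.
KCL at the drain: ½ k_n (V_GS − V_TN)² = (V_DD − V_GS)/R.
Let x = V_GS − 0.799. Then 4.86 x² + x − 8.861 = 0, giving x = 1.25 V (positive root), so V_GS = 2.05 V.
I_D = (V_DD − V_GS)/R = (9.66 − 2.05) / 3.46 = 2.2 mA.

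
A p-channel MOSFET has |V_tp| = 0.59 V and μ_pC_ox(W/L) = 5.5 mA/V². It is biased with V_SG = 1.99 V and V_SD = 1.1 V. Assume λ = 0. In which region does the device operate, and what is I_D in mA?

V_ov = V_SG − |V_tp| = 1.99 − 0.59 = 1.4 V.
Since V_SD = 1.1 V < V_ov = 1.4 V, the device is in the triode region.
I_D = k_p [V_ov · V_SD − ½ V_SD²] = 5.5 × [1.4 × 1.1 − 0.5 × 1.1²] = 5.14 mA.

Triode; I_D = 5.14 mA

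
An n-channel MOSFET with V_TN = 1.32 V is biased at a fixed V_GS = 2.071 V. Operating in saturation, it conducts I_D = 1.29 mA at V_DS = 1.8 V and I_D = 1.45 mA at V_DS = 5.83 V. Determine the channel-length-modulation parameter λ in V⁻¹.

With V_GS fixed, I_D ∝ (1 + λ V_DS) in saturation, so I_D2/I_D1 = (1 + λ V_DS2)/(1 + λ V_DS1).
1.45/1.29 = 1.124 = (1 + 5.83 λ)/(1 + 1.8 λ).
Solving: λ (I_D1 V_DS2 − I_D2 V_DS1) = I_D2 − I_D1, so λ = (1.45 − 1.29) / (1.29 × 5.83 − 1.45 × 1.8) = 0.16 / 4.91 = 0.0326 V⁻¹.

λ = 0.0326 V⁻¹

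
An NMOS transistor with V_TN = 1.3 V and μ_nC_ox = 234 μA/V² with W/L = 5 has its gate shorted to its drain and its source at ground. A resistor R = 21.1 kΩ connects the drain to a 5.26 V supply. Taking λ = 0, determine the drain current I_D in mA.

With gate tied to drain, V_GS = V_DS ≥ V_GS − V_TN, so the device is in saturation.
k_n = μ_nC_ox · (W/L) = 1.17 mA/V².
KCL at the drain: ½ k_n (V_GS − V_TN)² = (V_DD − V_GS)/R.
Let x = V_GS − 1.3. Then 12.3 x² + x − 3.96 = 0, giving x = 0.527 V (positive root), so V_GS = 1.83 V.
I_D = (V_DD − V_GS)/R = (5.26 − 1.83) / 21.1 = 0.163 mA.

I_D = 0.163 mA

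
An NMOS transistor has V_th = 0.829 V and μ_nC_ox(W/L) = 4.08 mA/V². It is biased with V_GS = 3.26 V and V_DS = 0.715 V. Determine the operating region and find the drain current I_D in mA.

V_ov = V_GS − V_th = 3.26 − 0.829 = 2.43 V.
Since V_DS = 0.715 V < V_ov = 2.43 V, the device is in the triode region.
I_D = k_n [V_ov · V_DS − ½ V_DS²] = 4.08 × [2.43 × 0.715 − 0.5 × 0.715²] = 6.05 mA.

Triode; I_D = 6.05 mA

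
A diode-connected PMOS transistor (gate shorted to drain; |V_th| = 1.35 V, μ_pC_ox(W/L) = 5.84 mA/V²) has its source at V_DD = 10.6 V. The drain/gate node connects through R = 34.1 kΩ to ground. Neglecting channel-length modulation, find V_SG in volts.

With gate tied to drain, V_SG = V_SD ≥ V_SG − |V_th|, so the device is in saturation.
KCL at the drain: ½ k_p (V_SG − |V_th|)² = (V_DD − V_SG)/R.
Let x = V_SG − 1.35. Then 99.6 x² + x − 9.25 = 0, giving x = 0.3 V (positive root), so V_SG = 1.65 V.
I_D = (V_DD − V_SG)/R = (10.6 − 1.65) / 34.1 = 0.262 mA.

V_SG = 1.65 V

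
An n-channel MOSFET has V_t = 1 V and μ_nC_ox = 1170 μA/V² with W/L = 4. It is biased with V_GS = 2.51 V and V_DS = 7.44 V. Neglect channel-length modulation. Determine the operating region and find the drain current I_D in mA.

Saturation; I_D = 5.34 mA

k_n = μ_nC_ox · (W/L) = 4.68 mA/V².
V_ov = V_GS − V_t = 2.51 − 1 = 1.51 V.
Since V_DS = 7.44 V ≥ V_ov = 1.51 V, the device is in saturation.
I_D = ½ k_n V_ov² = 0.5 × 4.68 × 1.51² = 5.34 mA.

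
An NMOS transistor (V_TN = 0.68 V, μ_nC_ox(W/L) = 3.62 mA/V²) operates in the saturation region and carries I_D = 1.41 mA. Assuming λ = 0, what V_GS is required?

V_GS = 1.56 V

In saturation I_D = ½ k_n (V_GS − V_TN)², so V_GS − V_TN = √(2 I_D / k_n) = √(2 × 1.41 / 3.62) = 0.883 V.
V_GS = 0.68 + 0.883 = 1.56 V.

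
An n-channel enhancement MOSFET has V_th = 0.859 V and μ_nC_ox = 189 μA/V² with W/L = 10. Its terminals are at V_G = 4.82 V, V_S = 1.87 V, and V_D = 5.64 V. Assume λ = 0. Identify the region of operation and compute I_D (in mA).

V_GS = V_G − V_S = 4.82 − 1.87 = 2.95 V; V_DS = V_D − V_S = 5.64 − 1.87 = 3.77 V.
k_n = μ_nC_ox · (W/L) = 1.89 mA/V².
V_ov = V_GS − V_th = 2.95 − 0.859 = 2.09 V.
Since V_DS = 3.77 V ≥ V_ov = 2.09 V, the device is in saturation.
I_D = ½ k_n V_ov² = 0.5 × 1.89 × 2.09² = 4.13 mA.

Saturation; I_D = 4.13 mA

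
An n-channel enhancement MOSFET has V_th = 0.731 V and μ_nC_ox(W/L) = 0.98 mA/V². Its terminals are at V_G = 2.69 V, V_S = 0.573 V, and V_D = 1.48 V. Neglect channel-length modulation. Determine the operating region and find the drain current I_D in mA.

V_GS = V_G − V_S = 2.69 − 0.573 = 2.12 V; V_DS = V_D − V_S = 1.48 − 0.573 = 0.907 V.
V_ov = V_GS − V_th = 2.12 − 0.731 = 1.39 V.
Since V_DS = 0.907 V < V_ov = 1.39 V, the device is in the triode region.
I_D = k_n [V_ov · V_DS − ½ V_DS²] = 0.98 × [1.39 × 0.907 − 0.5 × 0.907²] = 0.829 mA.

Triode; I_D = 0.829 mA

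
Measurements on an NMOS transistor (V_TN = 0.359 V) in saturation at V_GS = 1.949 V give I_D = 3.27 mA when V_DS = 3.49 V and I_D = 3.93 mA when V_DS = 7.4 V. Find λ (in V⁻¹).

With V_GS fixed, I_D ∝ (1 + λ V_DS) in saturation, so I_D2/I_D1 = (1 + λ V_DS2)/(1 + λ V_DS1).
3.93/3.27 = 1.202 = (1 + 7.4 λ)/(1 + 3.49 λ).
Solving: λ (I_D1 V_DS2 − I_D2 V_DS1) = I_D2 − I_D1, so λ = (3.93 − 3.27) / (3.27 × 7.4 − 3.93 × 3.49) = 0.66 / 10.5 = 0.063 V⁻¹.

λ = 0.0630 V⁻¹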